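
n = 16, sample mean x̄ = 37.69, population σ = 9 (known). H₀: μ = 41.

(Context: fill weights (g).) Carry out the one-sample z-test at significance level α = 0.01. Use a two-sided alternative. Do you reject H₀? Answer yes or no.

SE = σ/√n = 9/√16 = 2.2500
z = (x̄−μ₀)/SE = (37.69−41)/2.2500 = -1.4711
p-value (two-sided) = 0.14126
At α=0.01: p ≥ α → fail to reject H₀

reject H₀: no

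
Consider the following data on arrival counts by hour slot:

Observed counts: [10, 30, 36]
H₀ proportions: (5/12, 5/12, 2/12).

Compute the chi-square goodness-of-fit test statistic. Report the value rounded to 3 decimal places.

test statistic = 57.895

n = 76; E_i = n·p_i = [31.67, 31.67, 12.67]
χ² = (10−31.67)²/31.67 + (30−31.67)²/31.67 + (36−12.67)²/12.67 = 57.8947
df = 2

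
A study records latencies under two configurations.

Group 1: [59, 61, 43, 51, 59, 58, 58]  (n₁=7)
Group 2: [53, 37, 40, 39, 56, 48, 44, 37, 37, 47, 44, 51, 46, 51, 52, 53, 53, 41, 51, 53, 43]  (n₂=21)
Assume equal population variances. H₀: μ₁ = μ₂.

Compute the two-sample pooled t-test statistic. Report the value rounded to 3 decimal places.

test statistic = 3.326

x̄₁=55.571, s₁=6.373, n₁=7
x̄₂=46.476, s₂=6.234, n₂=21
s_p² = [6·6.373² + 20·6.234²]/26 = 39.2674
SE = √(s_p²·(1/7+1/21)) = 2.7349
t = (55.571−46.476)/2.7349 = 3.3257
df = 26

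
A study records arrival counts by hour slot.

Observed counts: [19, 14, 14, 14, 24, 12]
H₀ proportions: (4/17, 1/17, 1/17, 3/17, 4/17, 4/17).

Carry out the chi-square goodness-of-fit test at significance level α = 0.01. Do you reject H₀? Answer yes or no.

reject H₀: yes

n = 97; E_i = n·p_i = [22.82, 5.71, 5.71, 17.12, 22.82, 22.82]
χ² = (19−22.82)²/22.82 + (14−5.71)²/5.71 + (14−5.71)²/5.71 + (14−17.12)²/17.12 + (24−22.82)²/22.82 + (12−22.82)²/22.82 = 30.5146
df = 5
p-value (upper-tail) = 0.00001
At α=0.01: p < α → reject H₀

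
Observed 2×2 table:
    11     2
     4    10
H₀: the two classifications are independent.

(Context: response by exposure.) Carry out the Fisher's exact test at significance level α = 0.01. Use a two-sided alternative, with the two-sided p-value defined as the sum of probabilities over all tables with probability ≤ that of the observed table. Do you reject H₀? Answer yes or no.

reject H₀: yes

Margins: r₁=13, r₂=14, c₁=15, c₂=12, n=27
p_obs = C(13,11)·C(14,4)/C(27,15); sum pmf over tables with pmf ≤ p_obs
p-value (two-sided) = 0.00633
At α=0.01: p < α → reject H₀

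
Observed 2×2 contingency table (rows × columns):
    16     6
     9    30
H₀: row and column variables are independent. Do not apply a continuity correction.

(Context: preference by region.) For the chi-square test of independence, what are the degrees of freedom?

df = (r−1)(c−1) = (2−1)·(2−1) = 1

degrees of freedom = 1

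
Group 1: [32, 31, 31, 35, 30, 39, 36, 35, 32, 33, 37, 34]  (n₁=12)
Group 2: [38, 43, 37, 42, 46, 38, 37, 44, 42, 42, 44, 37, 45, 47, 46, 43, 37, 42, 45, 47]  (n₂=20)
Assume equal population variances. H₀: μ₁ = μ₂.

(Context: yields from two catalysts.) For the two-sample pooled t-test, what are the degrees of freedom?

df = n₁ + n₂ − 2 = 12 + 20 − 2 = 30

degrees of freedom = 30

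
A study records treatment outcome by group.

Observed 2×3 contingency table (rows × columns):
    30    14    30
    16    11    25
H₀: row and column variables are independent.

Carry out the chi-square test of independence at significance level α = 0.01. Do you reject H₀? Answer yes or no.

reject H₀: no

Row totals [74, 52], col totals [46, 25, 55], n=126
χ² = (30−27.02)²/27.02 + (14−14.68)²/14.68 + (30−32.30)²/32.30 + (16−18.98)²/18.98 + (11−10.32)²/10.32 + (25−22.70)²/22.70 = 1.2730
df = 2
p-value (upper-tail) = 0.52915
At α=0.01: p ≥ α → fail to reject H₀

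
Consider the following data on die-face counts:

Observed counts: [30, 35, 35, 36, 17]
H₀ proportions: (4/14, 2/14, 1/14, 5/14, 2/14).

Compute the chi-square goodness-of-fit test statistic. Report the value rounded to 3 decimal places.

n = 153; E_i = n·p_i = [43.71, 21.86, 10.93, 54.64, 21.86]
χ² = (30−43.71)²/43.71 + (35−21.86)²/21.86 + (35−10.93)²/10.93 + (36−54.64)²/54.64 + (17−21.86)²/21.86 = 72.6654
df = 4

test statistic = 72.665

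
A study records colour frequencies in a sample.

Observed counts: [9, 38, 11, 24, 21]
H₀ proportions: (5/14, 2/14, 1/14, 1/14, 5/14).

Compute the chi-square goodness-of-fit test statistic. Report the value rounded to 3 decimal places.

test statistic = 104.064

n = 103; E_i = n·p_i = [36.79, 14.71, 7.36, 7.36, 36.79]
χ² = (9−36.79)²/36.79 + (38−14.71)²/14.71 + (11−7.36)²/7.36 + (24−7.36)²/7.36 + (21−36.79)²/36.79 = 104.0641
df = 4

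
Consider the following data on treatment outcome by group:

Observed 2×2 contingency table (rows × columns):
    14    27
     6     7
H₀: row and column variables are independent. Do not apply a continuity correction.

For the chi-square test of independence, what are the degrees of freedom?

df = (r−1)(c−1) = (2−1)·(2−1) = 1

degrees of freedom = 1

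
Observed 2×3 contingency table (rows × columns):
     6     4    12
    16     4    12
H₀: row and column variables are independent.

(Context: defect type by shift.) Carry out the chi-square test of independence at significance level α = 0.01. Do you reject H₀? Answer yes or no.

reject H₀: no

Row totals [22, 32], col totals [22, 8, 24], n=54
χ² = (6−8.96)²/8.96 + (4−3.26)²/3.26 + (12−9.78)²/9.78 + (16−13.04)²/13.04 + (4−4.74)²/4.74 + (12−14.22)²/14.22 = 2.7893
df = 2
p-value (upper-tail) = 0.24793
At α=0.01: p ≥ α → fail to reject H₀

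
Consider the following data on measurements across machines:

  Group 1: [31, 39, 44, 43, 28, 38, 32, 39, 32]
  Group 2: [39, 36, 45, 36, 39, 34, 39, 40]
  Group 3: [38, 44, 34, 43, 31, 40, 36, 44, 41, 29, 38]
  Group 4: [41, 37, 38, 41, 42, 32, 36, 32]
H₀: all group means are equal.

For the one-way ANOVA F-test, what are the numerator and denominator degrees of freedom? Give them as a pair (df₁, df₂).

degrees of freedom = [3, 32]

k = 4 groups, N = 36 total
df = (k−1, N−k) = (4−1, 36−4) = (3, 32)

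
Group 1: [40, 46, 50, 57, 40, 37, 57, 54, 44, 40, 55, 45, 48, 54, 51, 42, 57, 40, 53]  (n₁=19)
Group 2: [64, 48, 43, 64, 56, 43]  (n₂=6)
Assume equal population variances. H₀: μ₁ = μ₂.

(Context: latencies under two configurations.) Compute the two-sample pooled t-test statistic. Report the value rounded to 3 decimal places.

x̄₁=47.895, s₁=6.847, n₁=19
x̄₂=53.000, s₂=9.757, n₂=6
s_p² = [18·6.847² + 5·9.757²]/23 = 57.3822
SE = √(s_p²·(1/19+1/6)) = 3.5474
t = (47.895−53.000)/3.5474 = -1.4392
df = 23

test statistic = -1.439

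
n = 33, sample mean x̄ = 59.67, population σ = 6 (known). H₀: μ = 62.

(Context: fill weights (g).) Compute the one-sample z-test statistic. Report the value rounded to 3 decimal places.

test statistic = -2.231

SE = σ/√n = 6/√33 = 1.0445
z = (x̄−μ₀)/SE = (59.67−62)/1.0445 = -2.2308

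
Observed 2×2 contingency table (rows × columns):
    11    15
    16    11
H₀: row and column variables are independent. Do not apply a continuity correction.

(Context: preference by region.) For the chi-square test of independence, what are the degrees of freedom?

df = (r−1)(c−1) = (2−1)·(2−1) = 1

degrees of freedom = 1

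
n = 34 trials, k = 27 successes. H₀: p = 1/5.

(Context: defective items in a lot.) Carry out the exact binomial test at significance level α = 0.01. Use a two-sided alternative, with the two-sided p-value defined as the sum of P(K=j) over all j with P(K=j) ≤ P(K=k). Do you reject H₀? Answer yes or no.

Exact binomial: n=34, k=27, p₀=1/5=0.2000
P(X=j) = C(n,j)·p₀^j·(1−p₀)^(n−j); p = Σ P(X=j) over j with P(X=j) ≤ P(X=27)
p-value (two-sided) = 0.00000
At α=0.01: p < α → reject H₀

reject H₀: yes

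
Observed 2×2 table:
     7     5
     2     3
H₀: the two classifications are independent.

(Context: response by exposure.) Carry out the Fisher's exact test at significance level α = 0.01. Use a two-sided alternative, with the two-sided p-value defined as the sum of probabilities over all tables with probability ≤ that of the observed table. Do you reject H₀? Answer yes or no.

Margins: r₁=12, r₂=5, c₁=9, c₂=8, n=17
p_obs = C(12,7)·C(5,2)/C(17,9); sum pmf over tables with pmf ≤ p_obs
p-value (two-sided) = 0.61991
At α=0.01: p ≥ α → fail to reject H₀

reject H₀: no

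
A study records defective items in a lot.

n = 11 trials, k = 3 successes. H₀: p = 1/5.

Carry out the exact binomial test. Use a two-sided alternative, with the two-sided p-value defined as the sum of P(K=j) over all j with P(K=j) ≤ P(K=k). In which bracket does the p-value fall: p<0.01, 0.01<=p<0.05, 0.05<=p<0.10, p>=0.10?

Exact binomial: n=11, k=3, p₀=1/5=0.2000
P(X=j) = C(n,j)·p₀^j·(1−p₀)^(n−j); p = Σ P(X=j) over j with P(X=j) ≤ P(X=3)
p-value (two-sided) = 0.46850
→ bracket: p>=0.10

p-value bracket: p>=0.10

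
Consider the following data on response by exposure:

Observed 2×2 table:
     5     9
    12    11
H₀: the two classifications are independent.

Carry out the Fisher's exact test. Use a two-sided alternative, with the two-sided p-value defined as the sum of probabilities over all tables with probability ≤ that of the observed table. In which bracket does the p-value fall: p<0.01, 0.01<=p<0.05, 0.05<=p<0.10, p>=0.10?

p-value bracket: p>=0.10

Margins: r₁=14, r₂=23, c₁=17, c₂=20, n=37
p_obs = C(14,5)·C(23,12)/C(37,17); sum pmf over tables with pmf ≤ p_obs
p-value (two-sided) = 0.49786
→ bracket: p>=0.10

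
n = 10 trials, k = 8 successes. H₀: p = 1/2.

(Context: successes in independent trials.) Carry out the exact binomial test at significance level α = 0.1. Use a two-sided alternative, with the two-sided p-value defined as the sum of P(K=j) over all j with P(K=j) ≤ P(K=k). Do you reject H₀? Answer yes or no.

reject H₀: no

Exact binomial: n=10, k=8, p₀=1/2=0.5000
P(X=j) = C(n,j)·p₀^j·(1−p₀)^(n−j); p = Σ P(X=j) over j with P(X=j) ≤ P(X=8)
p-value (two-sided) = 0.10938
At α=0.1: p ≥ α → fail to reject H₀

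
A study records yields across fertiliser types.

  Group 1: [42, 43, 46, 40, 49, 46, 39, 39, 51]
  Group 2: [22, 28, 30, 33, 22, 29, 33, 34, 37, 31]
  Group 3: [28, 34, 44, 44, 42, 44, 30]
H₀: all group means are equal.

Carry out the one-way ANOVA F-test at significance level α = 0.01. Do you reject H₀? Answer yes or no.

Group means [43.89, 29.90, 38.00], grand mean 36.923
SSB = Σnᵢ(x̄ᵢ−x̄)² = 938.057; SSW = ΣΣ(x−x̄ᵢ)² = 673.789
MSB = 938.057/2 = 469.0286; MSW = 673.789/23 = 29.2952
F = MSB/MSW = 16.0104
df = (2, 23)
p-value (upper-tail) = 0.00004
At α=0.01: p < α → reject H₀

reject H₀: yes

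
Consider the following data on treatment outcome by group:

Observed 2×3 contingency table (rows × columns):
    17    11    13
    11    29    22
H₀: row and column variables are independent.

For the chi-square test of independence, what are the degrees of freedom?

degrees of freedom = 2

df = (r−1)(c−1) = (2−1)·(3−1) = 2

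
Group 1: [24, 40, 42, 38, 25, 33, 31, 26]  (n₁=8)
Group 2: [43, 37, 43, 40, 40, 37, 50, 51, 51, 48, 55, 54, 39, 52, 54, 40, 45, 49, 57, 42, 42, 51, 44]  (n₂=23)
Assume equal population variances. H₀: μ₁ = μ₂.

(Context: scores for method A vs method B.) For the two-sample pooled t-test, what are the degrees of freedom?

degrees of freedom = 29

df = n₁ + n₂ − 2 = 8 + 23 − 2 = 29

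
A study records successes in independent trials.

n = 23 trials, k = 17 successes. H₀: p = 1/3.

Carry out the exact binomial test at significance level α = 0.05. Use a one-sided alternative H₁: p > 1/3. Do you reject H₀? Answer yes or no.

Exact binomial: n=23, k=17, p₀=1/3=0.3333
P(X≥17) from Σ C(n,i)·p₀^i·(1−p₀)^(n−i)
p-value (one-sided, H₁ greater) = 0.00008
At α=0.05: p < α → reject H₀

reject H₀: yes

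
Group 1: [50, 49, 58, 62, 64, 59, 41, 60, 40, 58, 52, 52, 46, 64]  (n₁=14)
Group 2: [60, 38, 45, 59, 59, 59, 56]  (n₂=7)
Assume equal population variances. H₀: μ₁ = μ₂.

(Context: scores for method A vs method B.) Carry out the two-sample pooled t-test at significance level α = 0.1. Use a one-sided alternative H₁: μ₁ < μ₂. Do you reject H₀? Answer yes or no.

reject H₀: no

x̄₁=53.929, s₁=8.014, n₁=14
x̄₂=53.714, s₂=8.674, n₂=7
s_p² = [13·8.014² + 6·8.674²]/19 = 67.7030
SE = √(s_p²·(1/14+1/7)) = 3.8089
t = (53.929−53.714)/3.8089 = 0.0563
df = 19
p-value (one-sided, H₁ less) = 0.52214
At α=0.1: p ≥ α → fail to reject H₀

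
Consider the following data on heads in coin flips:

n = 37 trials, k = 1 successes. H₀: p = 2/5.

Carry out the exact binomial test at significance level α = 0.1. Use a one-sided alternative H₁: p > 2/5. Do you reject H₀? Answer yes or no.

reject H₀: no

Exact binomial: n=37, k=1, p₀=2/5=0.4000
P(X≥1) from Σ C(n,i)·p₀^i·(1−p₀)^(n−i)
p-value (one-sided, H₁ greater) = 1.00000
At α=0.1: p ≥ α → fail to reject H₀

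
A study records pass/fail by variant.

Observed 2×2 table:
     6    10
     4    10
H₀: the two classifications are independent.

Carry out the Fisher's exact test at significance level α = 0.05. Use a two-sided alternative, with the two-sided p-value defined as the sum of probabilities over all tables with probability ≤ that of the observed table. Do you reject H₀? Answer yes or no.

reject H₀: no

Margins: r₁=16, r₂=14, c₁=10, c₂=20, n=30
p_obs = C(16,6)·C(14,4)/C(30,10); sum pmf over tables with pmf ≤ p_obs
p-value (two-sided) = 0.70895
At α=0.05: p ≥ α → fail to reject H₀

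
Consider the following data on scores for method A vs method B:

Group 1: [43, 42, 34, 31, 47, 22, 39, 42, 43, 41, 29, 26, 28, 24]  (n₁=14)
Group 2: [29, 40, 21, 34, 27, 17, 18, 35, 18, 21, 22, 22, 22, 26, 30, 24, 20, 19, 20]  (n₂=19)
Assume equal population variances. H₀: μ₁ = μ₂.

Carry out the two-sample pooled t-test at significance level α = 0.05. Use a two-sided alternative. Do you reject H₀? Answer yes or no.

x̄₁=35.071, s₁=8.297, n₁=14
x̄₂=24.474, s₂=6.475, n₂=19
s_p² = [13·8.297² + 18·6.475²]/31 = 53.2150
SE = √(s_p²·(1/14+1/19)) = 2.5694
t = (35.071−24.474)/2.5694 = 4.1246
df = 31
p-value (two-sided) = 0.00026
At α=0.05: p < α → reject H₀

reject H₀: yes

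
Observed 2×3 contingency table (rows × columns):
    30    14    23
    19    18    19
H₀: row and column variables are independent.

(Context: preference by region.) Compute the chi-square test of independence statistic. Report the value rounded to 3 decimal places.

test statistic = 2.386

Row totals [67, 56], col totals [49, 32, 42], n=123
χ² = (30−26.69)²/26.69 + (14−17.43)²/17.43 + (23−22.88)²/22.88 + (19−22.31)²/22.31 + (18−14.57)²/14.57 + (19−19.12)²/19.12 = 2.3857
df = 2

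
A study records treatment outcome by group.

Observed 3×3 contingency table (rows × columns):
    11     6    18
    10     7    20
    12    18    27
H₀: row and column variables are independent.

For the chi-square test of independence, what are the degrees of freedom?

df = (r−1)(c−1) = (3−1)·(3−1) = 4

degrees of freedom = 4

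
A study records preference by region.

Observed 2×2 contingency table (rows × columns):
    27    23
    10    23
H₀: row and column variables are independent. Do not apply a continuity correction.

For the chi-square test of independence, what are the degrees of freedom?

degrees of freedom = 1

df = (r−1)(c−1) = (2−1)·(2−1) = 1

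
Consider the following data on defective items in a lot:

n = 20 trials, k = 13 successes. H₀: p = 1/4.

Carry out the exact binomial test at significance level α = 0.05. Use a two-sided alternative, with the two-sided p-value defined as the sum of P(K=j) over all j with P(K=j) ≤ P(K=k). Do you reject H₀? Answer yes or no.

Exact binomial: n=20, k=13, p₀=1/4=0.2500
P(X=j) = C(n,j)·p₀^j·(1−p₀)^(n−j); p = Σ P(X=j) over j with P(X=j) ≤ P(X=13)
p-value (two-sided) = 0.00018
At α=0.05: p < α → reject H₀

reject H₀: yes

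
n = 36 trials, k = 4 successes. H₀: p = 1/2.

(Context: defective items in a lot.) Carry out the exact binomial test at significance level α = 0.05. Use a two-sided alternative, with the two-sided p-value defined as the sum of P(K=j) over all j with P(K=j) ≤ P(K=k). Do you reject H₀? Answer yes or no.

reject H₀: yes

Exact binomial: n=36, k=4, p₀=1/2=0.5000
P(X=j) = C(n,j)·p₀^j·(1−p₀)^(n−j); p = Σ P(X=j) over j with P(X=j) ≤ P(X=4)
p-value (two-sided) = 0.00000
At α=0.05: p < α → reject H₀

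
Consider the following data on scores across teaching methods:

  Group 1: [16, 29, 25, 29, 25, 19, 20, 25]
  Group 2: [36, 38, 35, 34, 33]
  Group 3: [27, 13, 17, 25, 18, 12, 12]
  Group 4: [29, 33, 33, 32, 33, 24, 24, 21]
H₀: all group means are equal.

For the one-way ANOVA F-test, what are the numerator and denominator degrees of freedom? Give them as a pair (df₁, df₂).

k = 4 groups, N = 28 total
df = (k−1, N−k) = (4−1, 28−4) = (3, 24)

degrees of freedom = [3, 24]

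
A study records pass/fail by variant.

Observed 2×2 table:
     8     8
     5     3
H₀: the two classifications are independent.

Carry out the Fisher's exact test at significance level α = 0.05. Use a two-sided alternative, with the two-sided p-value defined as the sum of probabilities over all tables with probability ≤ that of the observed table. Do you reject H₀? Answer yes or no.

reject H₀: no

Margins: r₁=16, r₂=8, c₁=13, c₂=11, n=24
p_obs = C(16,8)·C(8,5)/C(24,13); sum pmf over tables with pmf ≤ p_obs
p-value (two-sided) = 0.67919
At α=0.05: p ≥ α → fail to reject H₀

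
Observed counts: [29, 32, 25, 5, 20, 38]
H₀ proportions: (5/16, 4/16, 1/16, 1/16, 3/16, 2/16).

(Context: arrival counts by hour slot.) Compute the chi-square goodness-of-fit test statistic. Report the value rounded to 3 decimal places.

test statistic = 58.198

n = 149; E_i = n·p_i = [46.56, 37.25, 9.31, 9.31, 27.94, 18.62]
χ² = (29−46.56)²/46.56 + (32−37.25)²/37.25 + (25−9.31)²/9.31 + (5−9.31)²/9.31 + (20−27.94)²/27.94 + (38−18.62)²/18.62 = 58.1982
df = 5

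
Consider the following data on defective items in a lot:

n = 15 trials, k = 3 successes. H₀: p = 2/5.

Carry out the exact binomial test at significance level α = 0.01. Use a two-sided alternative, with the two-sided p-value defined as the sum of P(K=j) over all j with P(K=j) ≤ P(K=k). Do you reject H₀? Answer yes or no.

Exact binomial: n=15, k=3, p₀=2/5=0.4000
P(X=j) = C(n,j)·p₀^j·(1−p₀)^(n−j); p = Σ P(X=j) over j with P(X=j) ≤ P(X=3)
p-value (two-sided) = 0.18555
At α=0.01: p ≥ α → fail to reject H₀

reject H₀: no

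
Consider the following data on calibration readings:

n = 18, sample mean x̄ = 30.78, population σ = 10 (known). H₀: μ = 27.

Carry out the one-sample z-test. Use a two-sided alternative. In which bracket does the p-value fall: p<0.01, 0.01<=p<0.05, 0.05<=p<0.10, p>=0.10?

p-value bracket: p>=0.10

SE = σ/√n = 10/√18 = 2.3570
z = (x̄−μ₀)/SE = (30.78−27)/2.3570 = 1.6037
p-value (two-sided) = 0.10878
→ bracket: p>=0.10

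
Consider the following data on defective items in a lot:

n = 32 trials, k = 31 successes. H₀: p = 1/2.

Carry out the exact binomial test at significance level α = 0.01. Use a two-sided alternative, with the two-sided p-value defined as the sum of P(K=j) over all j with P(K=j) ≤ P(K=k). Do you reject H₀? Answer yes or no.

Exact binomial: n=32, k=31, p₀=1/2=0.5000
P(X=j) = C(n,j)·p₀^j·(1−p₀)^(n−j); p = Σ P(X=j) over j with P(X=j) ≤ P(X=31)
p-value (two-sided) = 0.00000
At α=0.01: p < α → reject H₀

reject H₀: yes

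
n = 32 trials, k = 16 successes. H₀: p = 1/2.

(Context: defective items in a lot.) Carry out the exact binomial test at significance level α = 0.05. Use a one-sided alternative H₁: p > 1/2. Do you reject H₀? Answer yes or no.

Exact binomial: n=32, k=16, p₀=1/2=0.5000
P(X≥16) from Σ C(n,i)·p₀^i·(1−p₀)^(n−i)
p-value (one-sided, H₁ greater) = 0.56997
At α=0.05: p ≥ α → fail to reject H₀

reject H₀: no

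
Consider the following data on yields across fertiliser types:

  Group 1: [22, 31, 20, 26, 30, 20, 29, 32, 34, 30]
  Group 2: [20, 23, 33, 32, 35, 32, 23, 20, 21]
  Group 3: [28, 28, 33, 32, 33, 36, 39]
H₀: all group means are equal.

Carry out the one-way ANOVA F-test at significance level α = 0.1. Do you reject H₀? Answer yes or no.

Group means [27.40, 26.56, 32.71], grand mean 28.538
SSB = Σnᵢ(x̄ᵢ−x̄)² = 170.411; SSW = ΣΣ(x−x̄ᵢ)² = 644.051
MSB = 170.411/2 = 85.2054; MSW = 644.051/23 = 28.0022
F = MSB/MSW = 3.0428
df = (2, 23)
p-value (upper-tail) = 0.06723
At α=0.1: p < α → reject H₀

reject H₀: yes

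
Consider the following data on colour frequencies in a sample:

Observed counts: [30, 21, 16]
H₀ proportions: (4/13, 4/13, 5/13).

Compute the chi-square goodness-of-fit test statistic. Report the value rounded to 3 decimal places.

test statistic = 7.983

n = 67; E_i = n·p_i = [20.62, 20.62, 25.77]
χ² = (30−20.62)²/20.62 + (21−20.62)²/20.62 + (16−25.77)²/25.77 = 7.9828
df = 2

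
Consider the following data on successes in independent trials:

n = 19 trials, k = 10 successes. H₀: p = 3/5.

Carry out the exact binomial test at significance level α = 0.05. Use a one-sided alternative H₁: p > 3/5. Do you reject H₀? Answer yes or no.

Exact binomial: n=19, k=10, p₀=3/5=0.6000
P(X≥10) from Σ C(n,i)·p₀^i·(1−p₀)^(n−i)
p-value (one-sided, H₁ greater) = 0.81391
At α=0.05: p ≥ α → fail to reject H₀

reject H₀: no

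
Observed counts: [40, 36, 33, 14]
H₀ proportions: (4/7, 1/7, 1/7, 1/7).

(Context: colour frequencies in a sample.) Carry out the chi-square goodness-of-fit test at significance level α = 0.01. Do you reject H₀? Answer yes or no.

reject H₀: yes

n = 123; E_i = n·p_i = [70.29, 17.57, 17.57, 17.57]
χ² = (40−70.29)²/70.29 + (36−17.57)²/17.57 + (33−17.57)²/17.57 + (14−17.57)²/17.57 = 46.6504
df = 3
p-value (upper-tail) = 0.00000
At α=0.01: p < α → reject H₀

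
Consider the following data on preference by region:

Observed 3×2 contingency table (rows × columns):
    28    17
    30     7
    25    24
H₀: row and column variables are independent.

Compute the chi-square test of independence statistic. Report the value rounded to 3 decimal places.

Row totals [45, 37, 49], col totals [83, 48], n=131
χ² = (28−28.51)²/28.51 + (17−16.49)²/16.49 + (30−23.44)²/23.44 + (7−13.56)²/13.56 + (25−31.05)²/31.05 + (24−17.95)²/17.95 = 8.2439
df = 2

test statistic = 8.244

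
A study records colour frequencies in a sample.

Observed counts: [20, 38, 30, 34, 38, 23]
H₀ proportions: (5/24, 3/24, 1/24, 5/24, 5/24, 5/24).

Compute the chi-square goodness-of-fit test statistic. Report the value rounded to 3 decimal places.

test statistic = 90.722

n = 183; E_i = n·p_i = [38.12, 22.88, 7.62, 38.12, 38.12, 38.12]
χ² = (20−38.12)²/38.12 + (38−22.88)²/22.88 + (30−7.62)²/7.62 + (34−38.12)²/38.12 + (38−38.12)²/38.12 + (23−38.12)²/38.12 = 90.7224
df = 5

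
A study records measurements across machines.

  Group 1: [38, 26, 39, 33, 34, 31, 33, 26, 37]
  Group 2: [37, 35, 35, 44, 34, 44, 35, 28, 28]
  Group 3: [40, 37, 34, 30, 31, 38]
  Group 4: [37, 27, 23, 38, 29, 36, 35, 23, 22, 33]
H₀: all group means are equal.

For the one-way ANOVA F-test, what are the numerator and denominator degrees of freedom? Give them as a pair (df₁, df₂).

k = 4 groups, N = 34 total
df = (k−1, N−k) = (4−1, 34−4) = (3, 30)

degrees of freedom = [3, 30]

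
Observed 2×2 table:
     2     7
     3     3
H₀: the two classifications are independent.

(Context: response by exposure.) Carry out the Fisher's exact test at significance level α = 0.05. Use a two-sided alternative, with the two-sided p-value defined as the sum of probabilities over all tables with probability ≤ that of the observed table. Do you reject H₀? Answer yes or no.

Margins: r₁=9, r₂=6, c₁=5, c₂=10, n=15
p_obs = C(9,2)·C(6,3)/C(15,5); sum pmf over tables with pmf ≤ p_obs
p-value (two-sided) = 0.32867
At α=0.05: p ≥ α → fail to reject H₀

reject H₀: no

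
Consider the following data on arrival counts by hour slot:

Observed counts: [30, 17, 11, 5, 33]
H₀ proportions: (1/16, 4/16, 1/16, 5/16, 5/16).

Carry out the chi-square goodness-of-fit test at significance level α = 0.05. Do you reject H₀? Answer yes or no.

n = 96; E_i = n·p_i = [6.00, 24.00, 6.00, 30.00, 30.00]
χ² = (30−6.00)²/6.00 + (17−24.00)²/24.00 + (11−6.00)²/6.00 + (5−30.00)²/30.00 + (33−30.00)²/30.00 = 123.3417
df = 4
p-value (upper-tail) = 0.00000
At α=0.05: p < α → reject H₀

reject H₀: yes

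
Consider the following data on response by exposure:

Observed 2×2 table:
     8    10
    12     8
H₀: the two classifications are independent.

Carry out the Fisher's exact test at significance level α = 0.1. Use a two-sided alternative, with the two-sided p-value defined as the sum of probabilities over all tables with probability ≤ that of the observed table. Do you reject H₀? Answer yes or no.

Margins: r₁=18, r₂=20, c₁=20, c₂=18, n=38
p_obs = C(18,8)·C(20,12)/C(38,20); sum pmf over tables with pmf ≤ p_obs
p-value (two-sided) = 0.51603
At α=0.1: p ≥ α → fail to reject H₀

reject H₀: no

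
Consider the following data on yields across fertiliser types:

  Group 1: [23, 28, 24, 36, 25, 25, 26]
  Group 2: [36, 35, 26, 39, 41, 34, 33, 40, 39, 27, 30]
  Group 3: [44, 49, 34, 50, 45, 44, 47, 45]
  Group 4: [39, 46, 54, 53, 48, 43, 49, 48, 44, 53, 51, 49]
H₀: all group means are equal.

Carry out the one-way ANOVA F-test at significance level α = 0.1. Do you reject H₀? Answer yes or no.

reject H₀: yes

Group means [26.71, 34.55, 44.75, 48.08], grand mean 39.526
SSB = Σnᵢ(x̄ᵢ−x̄)² = 2518.901; SSW = ΣΣ(x−x̄ᵢ)² = 772.573
MSB = 2518.901/3 = 839.6337; MSW = 772.573/34 = 22.7227
F = MSB/MSW = 36.9513
df = (3, 34)
p-value (upper-tail) = 0.00000
At α=0.1: p < α → reject H₀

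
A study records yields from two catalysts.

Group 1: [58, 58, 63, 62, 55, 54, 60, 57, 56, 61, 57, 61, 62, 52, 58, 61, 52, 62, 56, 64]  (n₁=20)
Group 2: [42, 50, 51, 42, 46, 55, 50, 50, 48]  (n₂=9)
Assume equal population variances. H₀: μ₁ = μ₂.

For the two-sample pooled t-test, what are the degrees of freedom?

degrees of freedom = 27

df = n₁ + n₂ − 2 = 20 + 9 − 2 = 27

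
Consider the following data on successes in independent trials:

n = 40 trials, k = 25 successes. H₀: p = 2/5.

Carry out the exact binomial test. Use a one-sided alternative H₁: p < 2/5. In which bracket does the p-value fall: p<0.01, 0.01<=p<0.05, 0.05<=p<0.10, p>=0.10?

Exact binomial: n=40, k=25, p₀=2/5=0.4000
P(X≤25) from Σ C(n,i)·p₀^i·(1−p₀)^(n−i)
p-value (one-sided, H₁ less) = 0.99878
→ bracket: p>=0.10

p-value bracket: p>=0.10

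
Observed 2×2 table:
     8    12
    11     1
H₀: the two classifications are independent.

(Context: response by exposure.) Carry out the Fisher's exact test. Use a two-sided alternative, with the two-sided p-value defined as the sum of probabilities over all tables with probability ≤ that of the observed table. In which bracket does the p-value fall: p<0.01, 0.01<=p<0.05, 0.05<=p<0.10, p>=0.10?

Margins: r₁=20, r₂=12, c₁=19, c₂=13, n=32
p_obs = C(20,8)·C(12,11)/C(32,19); sum pmf over tables with pmf ≤ p_obs
p-value (two-sided) = 0.00787
→ bracket: p<0.01

p-value bracket: p<0.01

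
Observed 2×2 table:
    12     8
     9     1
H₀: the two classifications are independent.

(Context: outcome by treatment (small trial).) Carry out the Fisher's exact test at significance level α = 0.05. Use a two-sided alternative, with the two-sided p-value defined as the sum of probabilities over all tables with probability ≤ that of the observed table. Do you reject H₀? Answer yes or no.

reject H₀: no

Margins: r₁=20, r₂=10, c₁=21, c₂=9, n=30
p_obs = C(20,12)·C(10,9)/C(30,21); sum pmf over tables with pmf ≤ p_obs
p-value (two-sided) = 0.20351
At α=0.05: p ≥ α → fail to reject H₀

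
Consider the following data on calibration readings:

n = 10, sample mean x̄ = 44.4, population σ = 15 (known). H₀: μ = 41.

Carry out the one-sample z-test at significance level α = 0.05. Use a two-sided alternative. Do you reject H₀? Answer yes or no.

SE = σ/√n = 15/√10 = 4.7434
z = (x̄−μ₀)/SE = (44.4−41)/4.7434 = 0.7168
p-value (two-sided) = 0.47351
At α=0.05: p ≥ α → fail to reject H₀

reject H₀: no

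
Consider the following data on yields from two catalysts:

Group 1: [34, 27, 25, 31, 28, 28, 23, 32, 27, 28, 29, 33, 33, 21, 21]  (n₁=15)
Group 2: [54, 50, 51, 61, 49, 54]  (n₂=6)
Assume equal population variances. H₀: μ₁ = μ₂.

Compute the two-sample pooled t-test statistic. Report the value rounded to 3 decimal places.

x̄₁=28.000, s₁=4.192, n₁=15
x̄₂=53.167, s₂=4.355, n₂=6
s_p² = [14·4.192² + 5·4.355²]/19 = 17.9386
SE = √(s_p²·(1/15+1/6)) = 2.0459
t = (28.000−53.167)/2.0459 = -12.3011
df = 19

test statistic = -12.301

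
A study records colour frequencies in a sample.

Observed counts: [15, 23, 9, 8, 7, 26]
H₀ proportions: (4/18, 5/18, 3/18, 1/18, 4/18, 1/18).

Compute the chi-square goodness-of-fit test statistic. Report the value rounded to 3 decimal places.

n = 88; E_i = n·p_i = [19.56, 24.44, 14.67, 4.89, 19.56, 4.89]
χ² = (15−19.56)²/19.56 + (23−24.44)²/24.44 + (9−14.67)²/14.67 + (8−4.89)²/4.89 + (7−19.56)²/19.56 + (26−4.89)²/4.89 = 104.5386
df = 5

test statistic = 104.539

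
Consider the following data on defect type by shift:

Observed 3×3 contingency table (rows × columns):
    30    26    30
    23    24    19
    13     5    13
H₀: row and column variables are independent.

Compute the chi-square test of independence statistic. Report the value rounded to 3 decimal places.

Row totals [86, 66, 31], col totals [66, 55, 62], n=183
χ² = (30−31.02)²/31.02 + (26−25.85)²/25.85 + (30−29.14)²/29.14 + (23−23.80)²/23.80 + (24−19.84)²/19.84 + (19−22.36)²/22.36 + (13−11.18)²/11.18 + (5−9.32)²/9.32 + (13−10.50)²/10.50 = 4.3562
df = 4

test statistic = 4.356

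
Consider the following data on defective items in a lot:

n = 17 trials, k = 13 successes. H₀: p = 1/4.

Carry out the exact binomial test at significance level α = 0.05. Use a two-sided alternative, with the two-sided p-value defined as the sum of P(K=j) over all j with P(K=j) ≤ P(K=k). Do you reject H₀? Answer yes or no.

reject H₀: yes

Exact binomial: n=17, k=13, p₀=1/4=0.2500
P(X=j) = C(n,j)·p₀^j·(1−p₀)^(n−j); p = Σ P(X=j) over j with P(X=j) ≤ P(X=13)
p-value (two-sided) = 0.00001
At α=0.05: p < α → reject H₀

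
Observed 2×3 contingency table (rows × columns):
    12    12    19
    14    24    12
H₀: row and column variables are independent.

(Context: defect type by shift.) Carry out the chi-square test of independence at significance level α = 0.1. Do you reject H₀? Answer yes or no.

reject H₀: yes

Row totals [43, 50], col totals [26, 36, 31], n=93
χ² = (12−12.02)²/12.02 + (12−16.65)²/16.65 + (19−14.33)²/14.33 + (14−13.98)²/13.98 + (24−19.35)²/19.35 + (12−16.67)²/16.67 = 5.2373
df = 2
p-value (upper-tail) = 0.07290
At α=0.1: p < α → reject H₀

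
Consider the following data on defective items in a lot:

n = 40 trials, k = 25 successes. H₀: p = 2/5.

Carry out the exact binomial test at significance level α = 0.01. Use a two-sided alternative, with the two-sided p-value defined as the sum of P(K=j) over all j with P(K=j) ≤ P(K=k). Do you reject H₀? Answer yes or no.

Exact binomial: n=40, k=25, p₀=2/5=0.4000
P(X=j) = C(n,j)·p₀^j·(1−p₀)^(n−j); p = Σ P(X=j) over j with P(X=j) ≤ P(X=25)
p-value (two-sided) = 0.00540
At α=0.01: p < α → reject H₀

reject H₀: yes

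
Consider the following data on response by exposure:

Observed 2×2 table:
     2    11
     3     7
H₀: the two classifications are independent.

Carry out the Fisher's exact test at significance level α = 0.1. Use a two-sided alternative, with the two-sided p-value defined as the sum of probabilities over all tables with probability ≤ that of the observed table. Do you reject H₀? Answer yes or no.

Margins: r₁=13, r₂=10, c₁=5, c₂=18, n=23
p_obs = C(13,2)·C(10,3)/C(23,5); sum pmf over tables with pmf ≤ p_obs
p-value (two-sided) = 0.61752
At α=0.1: p ≥ α → fail to reject H₀

reject H₀: no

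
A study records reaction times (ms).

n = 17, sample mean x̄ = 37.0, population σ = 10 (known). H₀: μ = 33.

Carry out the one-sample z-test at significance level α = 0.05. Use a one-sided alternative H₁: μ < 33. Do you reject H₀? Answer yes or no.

SE = σ/√n = 10/√17 = 2.4254
z = (x̄−μ₀)/SE = (37.0−33)/2.4254 = 1.6492
p-value (one-sided, H₁ less) = 0.95045
At α=0.05: p ≥ α → fail to reject H₀

reject H₀: no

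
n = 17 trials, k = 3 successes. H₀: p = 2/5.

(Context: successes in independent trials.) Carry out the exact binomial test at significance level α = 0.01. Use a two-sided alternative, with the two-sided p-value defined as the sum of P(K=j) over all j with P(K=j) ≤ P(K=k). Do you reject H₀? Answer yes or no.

Exact binomial: n=17, k=3, p₀=2/5=0.4000
P(X=j) = C(n,j)·p₀^j·(1−p₀)^(n−j); p = Σ P(X=j) over j with P(X=j) ≤ P(X=3)
p-value (two-sided) = 0.08124
At α=0.01: p ≥ α → fail to reject H₀

reject H₀: no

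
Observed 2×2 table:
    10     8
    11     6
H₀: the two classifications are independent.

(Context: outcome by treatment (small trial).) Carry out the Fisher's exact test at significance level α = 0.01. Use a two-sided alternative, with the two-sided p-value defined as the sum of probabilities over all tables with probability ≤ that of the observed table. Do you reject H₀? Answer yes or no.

reject H₀: no

Margins: r₁=18, r₂=17, c₁=21, c₂=14, n=35
p_obs = C(18,10)·C(17,11)/C(35,21); sum pmf over tables with pmf ≤ p_obs
p-value (two-sided) = 0.73322
At α=0.01: p ≥ α → fail to reject H₀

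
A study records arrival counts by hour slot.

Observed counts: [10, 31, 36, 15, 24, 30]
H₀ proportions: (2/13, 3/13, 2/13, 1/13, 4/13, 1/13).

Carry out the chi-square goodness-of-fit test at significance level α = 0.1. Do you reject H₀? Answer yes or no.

n = 146; E_i = n·p_i = [22.46, 33.69, 22.46, 11.23, 44.92, 11.23]
χ² = (10−22.46)²/22.46 + (31−33.69)²/33.69 + (36−22.46)²/22.46 + (15−11.23)²/11.23 + (24−44.92)²/44.92 + (30−11.23)²/11.23 = 57.6667
df = 5
p-value (upper-tail) = 0.00000
At α=0.1: p < α → reject H₀

reject H₀: yes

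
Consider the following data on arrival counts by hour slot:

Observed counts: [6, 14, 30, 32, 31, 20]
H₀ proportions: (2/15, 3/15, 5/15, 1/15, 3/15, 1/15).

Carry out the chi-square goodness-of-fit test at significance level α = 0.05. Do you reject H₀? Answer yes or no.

n = 133; E_i = n·p_i = [17.73, 26.60, 44.33, 8.87, 26.60, 8.87]
χ² = (6−17.73)²/17.73 + (14−26.60)²/26.60 + (30−44.33)²/44.33 + (32−8.87)²/8.87 + (31−26.60)²/26.60 + (20−8.87)²/8.87 = 93.4286
df = 5
p-value (upper-tail) = 0.00000
At α=0.05: p < α → reject H₀

reject H₀: yes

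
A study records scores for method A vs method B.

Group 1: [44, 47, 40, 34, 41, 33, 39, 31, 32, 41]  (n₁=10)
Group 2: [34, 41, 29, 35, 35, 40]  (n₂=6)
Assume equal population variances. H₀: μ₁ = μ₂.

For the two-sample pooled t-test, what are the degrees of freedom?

degrees of freedom = 14

df = n₁ + n₂ − 2 = 10 + 6 − 2 = 14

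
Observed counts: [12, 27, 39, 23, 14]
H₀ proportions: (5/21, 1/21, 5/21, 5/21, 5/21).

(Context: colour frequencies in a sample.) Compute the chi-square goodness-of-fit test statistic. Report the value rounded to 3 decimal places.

n = 115; E_i = n·p_i = [27.38, 5.48, 27.38, 27.38, 27.38]
χ² = (12−27.38)²/27.38 + (27−5.48)²/5.48 + (39−27.38)²/27.38 + (23−27.38)²/27.38 + (14−27.38)²/27.38 = 105.4087
df = 4

test statistic = 105.409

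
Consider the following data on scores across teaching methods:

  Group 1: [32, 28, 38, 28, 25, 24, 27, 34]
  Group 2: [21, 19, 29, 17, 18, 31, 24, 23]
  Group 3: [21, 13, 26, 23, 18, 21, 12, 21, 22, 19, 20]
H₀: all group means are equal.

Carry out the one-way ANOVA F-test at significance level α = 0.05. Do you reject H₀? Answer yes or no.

reject H₀: yes

Group means [29.50, 22.75, 19.64], grand mean 23.481
SSB = Σnᵢ(x̄ᵢ−x̄)² = 456.695; SSW = ΣΣ(x−x̄ᵢ)² = 510.045
MSB = 456.695/2 = 228.3476; MSW = 510.045/24 = 21.2519
F = MSB/MSW = 10.7448
df = (2, 24)
p-value (upper-tail) = 0.00047
At α=0.05: p < α → reject H₀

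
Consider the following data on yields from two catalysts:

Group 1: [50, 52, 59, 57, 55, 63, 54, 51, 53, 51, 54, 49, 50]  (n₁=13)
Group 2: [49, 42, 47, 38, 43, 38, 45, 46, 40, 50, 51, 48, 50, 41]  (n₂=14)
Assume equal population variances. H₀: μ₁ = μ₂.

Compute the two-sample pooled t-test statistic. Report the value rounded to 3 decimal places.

x̄₁=53.692, s₁=4.029, n₁=13
x̄₂=44.857, s₂=4.538, n₂=14
s_p² = [12·4.029² + 13·4.538²]/25 = 18.4993
SE = √(s_p²·(1/13+1/14)) = 1.6566
t = (53.692−44.857)/1.6566 = 5.3332
df = 25

test statistic = 5.333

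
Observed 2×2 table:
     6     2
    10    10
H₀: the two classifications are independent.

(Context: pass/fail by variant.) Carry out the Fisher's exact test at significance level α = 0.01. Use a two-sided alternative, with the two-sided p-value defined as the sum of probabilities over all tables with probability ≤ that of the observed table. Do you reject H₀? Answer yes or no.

reject H₀: no

Margins: r₁=8, r₂=20, c₁=16, c₂=12, n=28
p_obs = C(8,6)·C(20,10)/C(28,16); sum pmf over tables with pmf ≤ p_obs
p-value (two-sided) = 0.40097
At α=0.01: p ≥ α → fail to reject H₀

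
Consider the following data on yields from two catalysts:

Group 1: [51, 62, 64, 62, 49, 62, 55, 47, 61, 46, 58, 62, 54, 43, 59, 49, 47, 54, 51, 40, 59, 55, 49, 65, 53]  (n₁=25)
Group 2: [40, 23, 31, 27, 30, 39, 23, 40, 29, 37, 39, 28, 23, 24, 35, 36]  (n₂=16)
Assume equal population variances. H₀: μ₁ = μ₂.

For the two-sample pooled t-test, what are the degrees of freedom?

df = n₁ + n₂ − 2 = 25 + 16 − 2 = 39

degrees of freedom = 39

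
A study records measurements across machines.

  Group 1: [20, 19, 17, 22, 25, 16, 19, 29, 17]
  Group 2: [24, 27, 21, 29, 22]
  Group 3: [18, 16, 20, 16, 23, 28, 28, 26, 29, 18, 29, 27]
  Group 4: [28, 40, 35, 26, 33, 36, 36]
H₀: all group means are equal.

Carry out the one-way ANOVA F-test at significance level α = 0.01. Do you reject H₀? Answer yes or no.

Group means [20.44, 24.60, 23.17, 33.43], grand mean 24.818
SSB = Σnᵢ(x̄ᵢ−x̄)² = 724.106; SSW = ΣΣ(x−x̄ᵢ)² = 636.803
MSB = 724.106/3 = 241.3686; MSW = 636.803/29 = 21.9587
F = MSB/MSW = 10.9919
df = (3, 29)
p-value (upper-tail) = 0.00005
At α=0.01: p < α → reject H₀

reject H₀: yes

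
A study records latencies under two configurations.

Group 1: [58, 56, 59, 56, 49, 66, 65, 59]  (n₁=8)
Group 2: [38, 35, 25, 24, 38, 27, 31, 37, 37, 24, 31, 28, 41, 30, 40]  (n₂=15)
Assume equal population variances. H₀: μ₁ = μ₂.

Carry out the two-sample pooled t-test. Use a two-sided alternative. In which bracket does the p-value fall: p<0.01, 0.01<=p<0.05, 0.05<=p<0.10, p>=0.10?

x̄₁=58.500, s₁=5.372, n₁=8
x̄₂=32.400, s₂=5.962, n₂=15
s_p² = [7·5.372² + 14·5.962²]/21 = 33.3143
SE = √(s_p²·(1/8+1/15)) = 2.5269
t = (58.500−32.400)/2.5269 = 10.3288
df = 21
p-value (two-sided) = 0.00000
→ bracket: p<0.01

p-value bracket: p<0.01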